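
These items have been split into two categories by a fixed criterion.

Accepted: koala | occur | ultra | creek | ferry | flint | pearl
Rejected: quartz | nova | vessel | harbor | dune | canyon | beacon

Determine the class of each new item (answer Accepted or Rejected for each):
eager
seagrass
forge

All 'Accepted' examples share one property — odd length — and every 'Rejected' example lacks it.
Accepted: eager, since length 5. Rejected: seagrass, since length 8. Accepted: forge, since length 5.

Accepted, Rejected, Accepted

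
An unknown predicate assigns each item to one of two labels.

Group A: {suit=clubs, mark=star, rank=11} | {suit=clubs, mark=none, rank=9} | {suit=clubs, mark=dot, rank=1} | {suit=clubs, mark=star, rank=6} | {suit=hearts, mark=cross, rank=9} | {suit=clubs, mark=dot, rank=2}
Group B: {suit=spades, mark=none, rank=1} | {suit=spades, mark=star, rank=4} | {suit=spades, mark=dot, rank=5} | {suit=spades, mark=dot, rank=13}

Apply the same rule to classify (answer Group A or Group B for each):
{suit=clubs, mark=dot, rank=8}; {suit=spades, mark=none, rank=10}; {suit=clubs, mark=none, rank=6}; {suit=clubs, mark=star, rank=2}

Looking at the examples, the only property every 'Group A' case has and every 'Group B' case lacks is: suit is not spades.

Group A, Group B, Group A, Group A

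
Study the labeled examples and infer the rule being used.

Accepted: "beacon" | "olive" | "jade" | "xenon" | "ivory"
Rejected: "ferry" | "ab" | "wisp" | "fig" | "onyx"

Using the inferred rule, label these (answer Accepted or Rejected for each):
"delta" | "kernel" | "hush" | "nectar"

Accepted, Accepted, Rejected, Accepted

A rule that fits every label: has ≥ 2 vowels — true of each 'Accepted' example, false of each 'Rejected' one.
"delta": 2 vowels — qualifies, so Accepted. "kernel": 2 vowels — qualifies, so Accepted. "hush": 1 vowel — does not pass, so Rejected. "nectar": 2 vowels — qualifies, so Accepted.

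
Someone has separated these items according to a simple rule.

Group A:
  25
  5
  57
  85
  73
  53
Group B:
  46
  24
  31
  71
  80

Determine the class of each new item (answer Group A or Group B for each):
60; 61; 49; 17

A rule that fits every label: ≡ 1 (mod 4) — true of each 'Group A' example, false of each 'Group B' one.
60: Group B (60 mod 4 = 0). 61: Group A (61 mod 4 = 1). 49: Group A (49 mod 4 = 1). 17: Group A (17 mod 4 = 1).

Group B, Group A, Group A, Group A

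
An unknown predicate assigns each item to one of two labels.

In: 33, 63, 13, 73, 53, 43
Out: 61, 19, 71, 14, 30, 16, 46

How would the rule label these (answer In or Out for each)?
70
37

Out, Out

Rule: ends in digit 3. This holds for each 'In' example and fails for each 'Out' one.
70 → last digit 0 → Out. 37 → last digit 7 → Out.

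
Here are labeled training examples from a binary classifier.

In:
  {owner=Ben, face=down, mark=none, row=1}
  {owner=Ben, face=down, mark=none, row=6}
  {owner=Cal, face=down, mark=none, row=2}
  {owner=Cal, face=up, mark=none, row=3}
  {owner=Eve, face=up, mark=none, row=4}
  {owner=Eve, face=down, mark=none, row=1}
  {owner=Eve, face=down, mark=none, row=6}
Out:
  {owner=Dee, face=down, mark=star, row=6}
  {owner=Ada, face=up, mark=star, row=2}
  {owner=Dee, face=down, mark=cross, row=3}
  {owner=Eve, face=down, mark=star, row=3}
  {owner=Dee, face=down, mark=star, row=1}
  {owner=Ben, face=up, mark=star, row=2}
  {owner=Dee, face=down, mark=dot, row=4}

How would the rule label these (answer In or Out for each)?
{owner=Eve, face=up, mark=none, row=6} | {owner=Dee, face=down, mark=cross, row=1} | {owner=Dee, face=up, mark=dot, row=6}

A rule that fits every label: mark is none — true of each 'In' example, false of each 'Out' one.
{owner=Eve, face=up, mark=none, row=6} — mark is none, hence In.
{owner=Dee, face=down, mark=cross, row=1} — mark is cross, hence Out.
{owner=Dee, face=up, mark=dot, row=6} — mark is dot, hence Out.

In, Out, Out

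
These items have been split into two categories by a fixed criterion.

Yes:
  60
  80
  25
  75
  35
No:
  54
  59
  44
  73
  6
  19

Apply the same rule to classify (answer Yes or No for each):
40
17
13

'Yes' ⟺ multiple of 5.
40: Yes (40 = 5·8).
17: No (17 = 5·3 + 2).
13: No (13 = 5·2 + 3).

Yes, No, No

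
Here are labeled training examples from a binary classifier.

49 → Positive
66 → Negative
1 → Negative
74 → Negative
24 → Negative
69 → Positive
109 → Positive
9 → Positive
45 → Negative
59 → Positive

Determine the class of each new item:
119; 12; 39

Positive, Negative, Positive

The distinguishing property — ends in digit 9 — holds for all the 'Positive' cases and none of the 'Negative' cases.
119: Positive (last digit 9).
12: Negative (last digit 2).
39: Positive (last digit 9).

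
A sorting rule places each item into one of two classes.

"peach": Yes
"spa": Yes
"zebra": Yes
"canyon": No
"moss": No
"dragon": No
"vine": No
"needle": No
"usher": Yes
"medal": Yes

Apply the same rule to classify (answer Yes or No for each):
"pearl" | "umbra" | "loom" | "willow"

The distinguishing property — odd length — holds for all the 'Yes' cases and none of the 'No' cases.
"pearl": length 5, matches → Yes. "umbra": length 5, matches → Yes. "loom": length 4, fails the rule → No. "willow": length 6, fails the rule → No.

Yes, Yes, No, No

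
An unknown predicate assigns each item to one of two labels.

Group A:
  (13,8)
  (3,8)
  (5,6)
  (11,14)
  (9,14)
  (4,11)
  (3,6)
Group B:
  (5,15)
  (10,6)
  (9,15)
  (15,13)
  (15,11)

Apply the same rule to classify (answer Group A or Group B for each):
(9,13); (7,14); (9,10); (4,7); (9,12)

Group B, Group A, Group A, Group A, Group A

Rule: sum is odd. This holds for each 'Group A' example and fails for each 'Group B' one.
Group B: (9,13), since 9+13 = 22. Group A: (7,14), since 7+14 = 21. Group A: (9,10), since 9+10 = 19. Group A: (4,7), since 4+7 = 11. Group A: (9,12), since 9+12 = 21.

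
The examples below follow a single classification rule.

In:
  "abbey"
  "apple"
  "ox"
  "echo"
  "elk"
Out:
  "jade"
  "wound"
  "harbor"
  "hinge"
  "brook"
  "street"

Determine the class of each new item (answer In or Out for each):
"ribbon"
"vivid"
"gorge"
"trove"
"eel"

The common property of the 'In' items is: starts with a vowel. No 'Out' item has it.

Out, Out, Out, Out, In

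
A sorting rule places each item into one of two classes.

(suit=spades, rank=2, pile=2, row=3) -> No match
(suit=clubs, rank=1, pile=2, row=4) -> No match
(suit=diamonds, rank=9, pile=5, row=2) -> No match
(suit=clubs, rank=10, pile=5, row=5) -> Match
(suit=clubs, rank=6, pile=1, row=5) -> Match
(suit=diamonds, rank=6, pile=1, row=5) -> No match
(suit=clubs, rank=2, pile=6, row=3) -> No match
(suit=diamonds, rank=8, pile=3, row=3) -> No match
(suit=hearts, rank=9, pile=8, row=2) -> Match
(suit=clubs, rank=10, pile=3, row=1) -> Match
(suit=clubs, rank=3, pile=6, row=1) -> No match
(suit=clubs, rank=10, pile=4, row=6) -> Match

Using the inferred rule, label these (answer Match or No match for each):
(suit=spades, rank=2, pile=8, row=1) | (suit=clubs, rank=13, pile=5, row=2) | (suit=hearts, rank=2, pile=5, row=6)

No match, Match, No match

The distinguishing property — suit is not diamonds AND rank ≥ 6 — holds for all the 'Match' cases and none of the 'No match' cases.
No match: (suit=spades, rank=2, pile=8, row=1), since suit is spades, rank = 2. Match: (suit=clubs, rank=13, pile=5, row=2), since suit is clubs, rank = 13. No match: (suit=hearts, rank=2, pile=5, row=6), since suit is hearts, rank = 2.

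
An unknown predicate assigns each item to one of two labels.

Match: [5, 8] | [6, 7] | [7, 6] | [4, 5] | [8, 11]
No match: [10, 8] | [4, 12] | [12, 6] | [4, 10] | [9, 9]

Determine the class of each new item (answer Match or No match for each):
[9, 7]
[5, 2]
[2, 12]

No match, Match, No match

The common property of the 'Match' items is: sum is odd. No 'No match' item has it.
No match: [9, 7], since 9+7 = 16. Match: [5, 2], since 5+2 = 7. No match: [2, 12], since 2+12 = 14.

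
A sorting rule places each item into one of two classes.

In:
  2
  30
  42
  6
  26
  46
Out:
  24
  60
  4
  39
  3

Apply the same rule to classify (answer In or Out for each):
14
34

In, In

The simplest hypothesis consistent with all the labels is: ≡ 2 (mod 4).
14: In (14 mod 4 = 2). 34: In (34 mod 4 = 2).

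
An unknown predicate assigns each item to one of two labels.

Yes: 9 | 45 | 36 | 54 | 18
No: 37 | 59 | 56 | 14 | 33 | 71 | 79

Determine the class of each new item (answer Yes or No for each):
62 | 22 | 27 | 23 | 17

The simplest hypothesis consistent with all the labels is: multiple of 9.
62: 62 = 9·6 + 8, doesn't qualify → No.
22: 22 = 9·2 + 4, doesn't qualify → No.
27: 27 = 9·3, passes → Yes.
23: 23 = 9·2 + 5, doesn't qualify → No.
17: 17 = 9·1 + 8, doesn't qualify → No.

No, No, Yes, No, No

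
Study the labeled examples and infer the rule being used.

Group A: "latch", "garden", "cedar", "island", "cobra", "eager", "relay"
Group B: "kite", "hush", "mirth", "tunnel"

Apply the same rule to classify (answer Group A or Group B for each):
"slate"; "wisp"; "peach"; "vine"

Group A, Group B, Group A, Group B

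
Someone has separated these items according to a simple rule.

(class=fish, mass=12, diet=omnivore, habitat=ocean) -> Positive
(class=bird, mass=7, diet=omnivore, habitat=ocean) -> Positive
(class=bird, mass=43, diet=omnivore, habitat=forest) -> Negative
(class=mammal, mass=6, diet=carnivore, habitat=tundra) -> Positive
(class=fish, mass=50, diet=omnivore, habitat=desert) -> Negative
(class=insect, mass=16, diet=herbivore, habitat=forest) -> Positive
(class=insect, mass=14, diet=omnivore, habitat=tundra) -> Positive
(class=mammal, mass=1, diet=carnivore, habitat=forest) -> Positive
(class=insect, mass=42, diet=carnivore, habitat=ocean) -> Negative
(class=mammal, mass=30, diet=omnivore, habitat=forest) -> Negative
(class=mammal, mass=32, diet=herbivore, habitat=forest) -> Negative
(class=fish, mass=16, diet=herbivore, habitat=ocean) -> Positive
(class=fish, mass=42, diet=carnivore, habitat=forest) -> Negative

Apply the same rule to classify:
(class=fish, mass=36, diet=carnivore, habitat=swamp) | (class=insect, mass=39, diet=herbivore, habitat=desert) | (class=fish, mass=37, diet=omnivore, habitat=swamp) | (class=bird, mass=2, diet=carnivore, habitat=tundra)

Negative, Negative, Negative, Positive

'Positive' ⟺ mass ≤ 16.
(class=fish, mass=36, diet=carnivore, habitat=swamp): mass = 36 — doesn't match, so Negative.
(class=insect, mass=39, diet=herbivore, habitat=desert): mass = 39 — doesn't match, so Negative.
(class=fish, mass=37, diet=omnivore, habitat=swamp): mass = 37 — doesn't match, so Negative.
(class=bird, mass=2, diet=carnivore, habitat=tundra): mass = 2 — passes, so Positive.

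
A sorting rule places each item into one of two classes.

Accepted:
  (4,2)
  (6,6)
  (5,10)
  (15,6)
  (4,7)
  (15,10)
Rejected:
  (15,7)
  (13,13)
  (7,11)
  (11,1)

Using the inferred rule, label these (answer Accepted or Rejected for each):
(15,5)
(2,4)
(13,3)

Rejected, Accepted, Rejected

The common property of the 'Accepted' items is: product is even. No 'Rejected' item has it.
(15,5) — 15·5 = 75, hence Rejected. (2,4) — 2·4 = 8, hence Accepted. (13,3) — 13·3 = 39, hence Rejected.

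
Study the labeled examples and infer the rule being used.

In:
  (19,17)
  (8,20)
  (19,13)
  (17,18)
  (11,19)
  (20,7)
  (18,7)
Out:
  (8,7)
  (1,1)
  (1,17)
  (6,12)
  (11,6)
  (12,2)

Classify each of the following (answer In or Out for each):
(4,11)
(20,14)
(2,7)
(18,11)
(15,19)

Out, In, Out, In, In

One predicate separates the groups cleanly: sum ≥ 25.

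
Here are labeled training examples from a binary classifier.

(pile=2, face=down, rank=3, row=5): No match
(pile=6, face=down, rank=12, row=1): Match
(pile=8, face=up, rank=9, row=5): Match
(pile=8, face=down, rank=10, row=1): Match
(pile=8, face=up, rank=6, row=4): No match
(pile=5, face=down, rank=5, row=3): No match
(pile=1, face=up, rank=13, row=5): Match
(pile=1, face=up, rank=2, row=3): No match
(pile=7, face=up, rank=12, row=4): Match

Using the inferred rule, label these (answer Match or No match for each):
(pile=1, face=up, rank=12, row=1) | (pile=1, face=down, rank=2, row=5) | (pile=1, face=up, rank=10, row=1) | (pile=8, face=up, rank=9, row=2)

Rule: rank ≥ 9. This holds for each 'Match' example and fails for each 'No match' one.

Match, No match, Match, Match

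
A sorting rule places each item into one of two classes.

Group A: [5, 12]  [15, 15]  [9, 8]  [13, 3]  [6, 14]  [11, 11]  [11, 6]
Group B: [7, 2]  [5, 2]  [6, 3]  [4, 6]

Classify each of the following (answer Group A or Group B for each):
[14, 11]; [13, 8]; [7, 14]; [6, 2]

Group A, Group A, Group A, Group B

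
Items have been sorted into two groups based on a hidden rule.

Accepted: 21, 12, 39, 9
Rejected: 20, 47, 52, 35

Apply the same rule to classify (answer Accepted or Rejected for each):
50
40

Comparing the two groups points to one rule — multiple of 3.
50 — 50 = 3·16 + 2, hence Rejected. 40 — 40 = 3·13 + 1, hence Rejected.

Rejected, Rejected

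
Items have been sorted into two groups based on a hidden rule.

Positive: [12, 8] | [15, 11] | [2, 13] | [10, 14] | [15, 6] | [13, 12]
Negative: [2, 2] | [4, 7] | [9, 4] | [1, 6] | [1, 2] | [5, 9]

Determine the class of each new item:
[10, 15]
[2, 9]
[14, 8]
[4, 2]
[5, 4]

Positive, Negative, Positive, Negative, Negative

The simplest hypothesis consistent with all the labels is: sum ≥ 15.
Positive: [10, 15], since 10+15 = 25. Negative: [2, 9], since 2+9 = 11. Positive: [14, 8], since 14+8 = 22. Negative: [4, 2], since 4+2 = 6. Negative: [5, 4], since 5+4 = 9.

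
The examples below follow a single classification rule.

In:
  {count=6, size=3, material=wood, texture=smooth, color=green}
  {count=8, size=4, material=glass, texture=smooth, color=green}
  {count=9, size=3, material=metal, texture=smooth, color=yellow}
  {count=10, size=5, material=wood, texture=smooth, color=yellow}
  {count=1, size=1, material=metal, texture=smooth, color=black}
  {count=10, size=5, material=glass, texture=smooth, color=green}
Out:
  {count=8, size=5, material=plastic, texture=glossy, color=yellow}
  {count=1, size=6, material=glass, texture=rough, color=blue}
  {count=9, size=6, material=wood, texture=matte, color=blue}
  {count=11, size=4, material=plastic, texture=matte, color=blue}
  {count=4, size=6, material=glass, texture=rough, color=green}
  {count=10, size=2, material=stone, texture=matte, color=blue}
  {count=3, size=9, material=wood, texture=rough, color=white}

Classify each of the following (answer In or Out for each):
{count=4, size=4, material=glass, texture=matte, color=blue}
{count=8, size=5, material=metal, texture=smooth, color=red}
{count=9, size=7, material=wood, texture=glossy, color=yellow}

The common property of the 'In' items is: texture is smooth. No 'Out' item has it.
{count=4, size=4, material=glass, texture=matte, color=blue}: texture is matte — does not pass, so Out. {count=8, size=5, material=metal, texture=smooth, color=red}: texture is smooth — qualifies, so In. {count=9, size=7, material=wood, texture=glossy, color=yellow}: texture is glossy — does not pass, so Out.

Out, In, Out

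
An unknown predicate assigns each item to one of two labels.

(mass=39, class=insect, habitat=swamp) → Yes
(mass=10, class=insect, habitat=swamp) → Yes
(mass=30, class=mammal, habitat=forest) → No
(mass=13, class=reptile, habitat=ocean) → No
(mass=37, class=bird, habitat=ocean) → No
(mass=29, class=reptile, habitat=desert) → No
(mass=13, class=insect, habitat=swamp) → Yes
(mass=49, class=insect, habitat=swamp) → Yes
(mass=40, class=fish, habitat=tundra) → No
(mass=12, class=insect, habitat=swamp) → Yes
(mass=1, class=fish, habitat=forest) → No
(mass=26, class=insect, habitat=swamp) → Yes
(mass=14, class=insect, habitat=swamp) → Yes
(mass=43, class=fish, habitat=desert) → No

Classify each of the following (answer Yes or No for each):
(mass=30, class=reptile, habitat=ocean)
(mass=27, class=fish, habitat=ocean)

The simplest hypothesis consistent with all the labels is: class is insect.
(mass=30, class=reptile, habitat=ocean): class is reptile, doesn't match → No. (mass=27, class=fish, habitat=ocean): class is fish, doesn't match → No.

No, No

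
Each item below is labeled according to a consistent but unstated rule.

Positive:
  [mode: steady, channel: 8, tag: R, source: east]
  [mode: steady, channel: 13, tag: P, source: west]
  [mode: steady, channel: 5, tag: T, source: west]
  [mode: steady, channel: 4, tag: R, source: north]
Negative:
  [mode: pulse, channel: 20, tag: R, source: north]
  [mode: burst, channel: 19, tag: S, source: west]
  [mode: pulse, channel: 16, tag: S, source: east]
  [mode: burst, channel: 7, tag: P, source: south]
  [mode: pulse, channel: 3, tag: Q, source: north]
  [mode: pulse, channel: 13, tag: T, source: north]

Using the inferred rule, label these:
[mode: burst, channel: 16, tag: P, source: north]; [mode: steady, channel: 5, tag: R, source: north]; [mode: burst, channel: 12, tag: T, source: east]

The pattern is that an item is 'Positive' exactly when: mode is steady.
[mode: burst, channel: 16, tag: P, source: north]: mode is burst — doesn't match, so Negative. [mode: steady, channel: 5, tag: R, source: north]: mode is steady — passes, so Positive. [mode: burst, channel: 12, tag: T, source: east]: mode is burst — doesn't match, so Negative.

Negative, Positive, Negative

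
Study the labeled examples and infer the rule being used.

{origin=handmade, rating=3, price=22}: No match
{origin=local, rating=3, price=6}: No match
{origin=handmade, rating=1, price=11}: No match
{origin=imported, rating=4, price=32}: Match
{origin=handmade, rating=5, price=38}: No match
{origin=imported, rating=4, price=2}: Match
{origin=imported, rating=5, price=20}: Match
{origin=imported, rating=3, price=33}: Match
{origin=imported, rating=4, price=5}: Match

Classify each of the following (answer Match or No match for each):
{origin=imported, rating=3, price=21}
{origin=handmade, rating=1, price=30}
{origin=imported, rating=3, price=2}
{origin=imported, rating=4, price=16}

Match, No match, Match, Match

The distinguishing property — origin is imported — holds for all the 'Match' cases and none of the 'No match' cases.
{origin=imported, rating=3, price=21}: origin is imported — meets the rule, so Match.
{origin=handmade, rating=1, price=30}: origin is handmade — does not pass, so No match.
{origin=imported, rating=3, price=2}: origin is imported — meets the rule, so Match.
{origin=imported, rating=4, price=16}: origin is imported — meets the rule, so Match.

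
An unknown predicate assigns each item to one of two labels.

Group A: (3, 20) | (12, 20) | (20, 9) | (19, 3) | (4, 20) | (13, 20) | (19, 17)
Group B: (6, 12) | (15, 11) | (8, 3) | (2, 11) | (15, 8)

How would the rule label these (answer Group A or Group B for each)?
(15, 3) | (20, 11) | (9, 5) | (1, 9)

The simplest hypothesis consistent with all the labels is: max ≥ 17.

Group B, Group A, Group B, Group B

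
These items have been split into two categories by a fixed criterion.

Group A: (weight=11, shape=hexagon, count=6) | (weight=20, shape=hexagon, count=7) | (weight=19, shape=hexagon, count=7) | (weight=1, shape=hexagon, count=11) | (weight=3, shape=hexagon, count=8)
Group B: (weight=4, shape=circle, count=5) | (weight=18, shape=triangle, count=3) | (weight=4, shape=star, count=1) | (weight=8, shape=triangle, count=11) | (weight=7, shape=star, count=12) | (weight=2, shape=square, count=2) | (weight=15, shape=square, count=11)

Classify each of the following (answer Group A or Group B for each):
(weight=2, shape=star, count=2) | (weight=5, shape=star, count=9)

The classifier is using: shape is hexagon.
(weight=2, shape=star, count=2): Group B (shape is star).
(weight=5, shape=star, count=9): Group B (shape is star).

Group B, Group B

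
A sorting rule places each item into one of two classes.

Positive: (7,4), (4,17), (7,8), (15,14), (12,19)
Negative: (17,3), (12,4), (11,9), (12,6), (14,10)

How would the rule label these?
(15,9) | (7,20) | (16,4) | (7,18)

Negative, Positive, Negative, Positive

The rule appears to be: sum is odd.
Negative: (15,9), since 15+9 = 24. Positive: (7,20), since 7+20 = 27. Negative: (16,4), since 16+4 = 20. Positive: (7,18), since 7+18 = 25.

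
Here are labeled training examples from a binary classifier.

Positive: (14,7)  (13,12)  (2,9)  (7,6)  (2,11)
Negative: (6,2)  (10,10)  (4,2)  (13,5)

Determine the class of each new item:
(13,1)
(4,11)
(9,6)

Negative, Positive, Positive

Looking at the examples, the only property every 'Positive' case has and every 'Negative' case lacks is: sum is odd.
(13,1) → 13+1 = 14 → Negative.
(4,11) → 4+11 = 15 → Positive.
(9,6) → 9+6 = 15 → Positive.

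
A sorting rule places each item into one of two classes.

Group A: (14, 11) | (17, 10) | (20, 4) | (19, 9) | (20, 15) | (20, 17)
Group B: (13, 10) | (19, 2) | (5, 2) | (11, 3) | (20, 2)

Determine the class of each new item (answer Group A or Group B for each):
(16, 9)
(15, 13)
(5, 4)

Group A, Group A, Group B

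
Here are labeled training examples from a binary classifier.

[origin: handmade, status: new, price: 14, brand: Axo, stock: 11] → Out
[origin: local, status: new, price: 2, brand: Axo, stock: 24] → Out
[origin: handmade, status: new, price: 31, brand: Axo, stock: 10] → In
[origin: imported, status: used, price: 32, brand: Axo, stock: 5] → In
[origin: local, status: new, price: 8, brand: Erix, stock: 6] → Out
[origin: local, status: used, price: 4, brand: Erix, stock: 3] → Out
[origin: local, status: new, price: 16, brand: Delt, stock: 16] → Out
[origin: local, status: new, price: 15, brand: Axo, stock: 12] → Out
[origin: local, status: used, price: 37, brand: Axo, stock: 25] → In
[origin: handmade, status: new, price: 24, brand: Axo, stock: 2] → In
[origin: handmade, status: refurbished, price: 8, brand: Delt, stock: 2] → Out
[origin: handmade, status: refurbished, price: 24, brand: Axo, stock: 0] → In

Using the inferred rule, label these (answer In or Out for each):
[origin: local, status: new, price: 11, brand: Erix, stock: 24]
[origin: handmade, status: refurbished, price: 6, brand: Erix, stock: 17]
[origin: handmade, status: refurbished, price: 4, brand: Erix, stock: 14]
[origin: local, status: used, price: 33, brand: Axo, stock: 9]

Every 'In' example satisfies: price ≥ 24. None of the 'Out' examples do.

Out, Out, Out, In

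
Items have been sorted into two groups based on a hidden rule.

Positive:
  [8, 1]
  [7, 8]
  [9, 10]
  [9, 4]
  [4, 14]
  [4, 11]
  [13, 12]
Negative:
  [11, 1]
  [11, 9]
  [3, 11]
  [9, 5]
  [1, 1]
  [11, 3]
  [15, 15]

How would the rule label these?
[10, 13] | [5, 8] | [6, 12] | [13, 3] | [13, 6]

Positive, Positive, Positive, Negative, Positive

The distinguishing property — product is even — holds for all the 'Positive' cases and none of the 'Negative' cases.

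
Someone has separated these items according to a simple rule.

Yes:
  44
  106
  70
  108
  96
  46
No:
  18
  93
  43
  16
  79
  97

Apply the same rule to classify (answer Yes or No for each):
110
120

Yes, Yes

The simplest hypothesis consistent with all the labels is: even AND at least 43.
110 → 110 is even, 110 ≥ 43 → Yes. 120 → 120 is even, 120 ≥ 43 → Yes.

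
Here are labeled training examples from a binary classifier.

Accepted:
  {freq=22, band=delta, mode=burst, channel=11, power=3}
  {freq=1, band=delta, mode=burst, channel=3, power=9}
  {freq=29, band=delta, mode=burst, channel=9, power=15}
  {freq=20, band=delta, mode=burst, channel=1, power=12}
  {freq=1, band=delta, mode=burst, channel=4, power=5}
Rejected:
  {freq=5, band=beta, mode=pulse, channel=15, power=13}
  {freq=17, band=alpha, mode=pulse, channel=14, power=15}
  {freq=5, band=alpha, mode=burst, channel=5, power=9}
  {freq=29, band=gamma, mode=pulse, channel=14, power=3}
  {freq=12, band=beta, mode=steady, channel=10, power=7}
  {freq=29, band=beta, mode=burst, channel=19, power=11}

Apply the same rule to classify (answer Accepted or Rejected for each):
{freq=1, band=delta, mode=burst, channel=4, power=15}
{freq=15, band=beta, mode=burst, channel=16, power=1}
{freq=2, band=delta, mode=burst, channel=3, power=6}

Every 'Accepted' example satisfies: band is delta. None of the 'Rejected' examples do.
{freq=1, band=delta, mode=burst, channel=4, power=15}: band is delta, matches → Accepted.
{freq=15, band=beta, mode=burst, channel=16, power=1}: band is beta, doesn't qualify → Rejected.
{freq=2, band=delta, mode=burst, channel=3, power=6}: band is delta, matches → Accepted.

Accepted, Rejected, Accepted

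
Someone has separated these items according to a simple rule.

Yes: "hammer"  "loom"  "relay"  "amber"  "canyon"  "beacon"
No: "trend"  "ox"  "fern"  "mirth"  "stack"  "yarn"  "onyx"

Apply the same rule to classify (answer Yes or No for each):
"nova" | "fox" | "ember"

Yes, No, Yes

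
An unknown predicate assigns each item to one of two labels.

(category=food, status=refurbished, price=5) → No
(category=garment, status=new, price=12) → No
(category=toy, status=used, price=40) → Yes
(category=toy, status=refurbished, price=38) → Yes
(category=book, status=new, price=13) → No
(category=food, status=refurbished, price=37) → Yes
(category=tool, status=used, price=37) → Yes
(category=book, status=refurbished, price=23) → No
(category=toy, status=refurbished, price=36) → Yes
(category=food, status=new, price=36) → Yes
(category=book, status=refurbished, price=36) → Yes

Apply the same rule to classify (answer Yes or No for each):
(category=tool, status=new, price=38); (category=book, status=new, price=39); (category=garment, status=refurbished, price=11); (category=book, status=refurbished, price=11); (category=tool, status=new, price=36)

Yes, Yes, No, No, Yes

All 'Yes' examples share one property — price ≥ 36 — and every 'No' example lacks it.
Yes: (category=tool, status=new, price=38), since price = 38. Yes: (category=book, status=new, price=39), since price = 39. No: (category=garment, status=refurbished, price=11), since price = 11. No: (category=book, status=refurbished, price=11), since price = 11. Yes: (category=tool, status=new, price=36), since price = 36.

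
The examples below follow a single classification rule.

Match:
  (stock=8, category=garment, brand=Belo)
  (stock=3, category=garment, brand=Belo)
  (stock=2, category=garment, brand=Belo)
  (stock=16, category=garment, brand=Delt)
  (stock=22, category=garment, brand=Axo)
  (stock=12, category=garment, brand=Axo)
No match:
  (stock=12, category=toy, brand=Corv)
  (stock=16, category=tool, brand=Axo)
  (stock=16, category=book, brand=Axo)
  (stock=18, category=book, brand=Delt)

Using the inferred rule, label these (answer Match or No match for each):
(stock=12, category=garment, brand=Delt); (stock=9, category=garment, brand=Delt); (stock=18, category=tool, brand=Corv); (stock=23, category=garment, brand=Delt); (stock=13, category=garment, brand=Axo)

The pattern is that an item is 'Match' exactly when: category is garment.
(stock=12, category=garment, brand=Delt): category is garment, fits → Match. (stock=9, category=garment, brand=Delt): category is garment, fits → Match. (stock=18, category=tool, brand=Corv): category is tool, doesn't match → No match. (stock=23, category=garment, brand=Delt): category is garment, fits → Match. (stock=13, category=garment, brand=Axo): category is garment, fits → Match.

Match, Match, No match, Match, Match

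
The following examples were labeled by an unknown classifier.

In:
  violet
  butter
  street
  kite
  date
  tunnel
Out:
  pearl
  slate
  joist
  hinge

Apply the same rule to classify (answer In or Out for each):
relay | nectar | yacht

Out, In, Out

Every 'In' example satisfies: even length. None of the 'Out' examples do.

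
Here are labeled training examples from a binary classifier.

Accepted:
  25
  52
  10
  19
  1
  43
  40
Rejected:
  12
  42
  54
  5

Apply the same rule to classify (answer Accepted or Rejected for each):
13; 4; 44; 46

Accepted, Accepted, Rejected, Accepted

The distinguishing property — ≡ 1 (mod 3) — holds for all the 'Accepted' cases and none of the 'Rejected' cases.
13 — 13 mod 3 = 1, hence Accepted.
4 — 4 mod 3 = 1, hence Accepted.
44 — 44 mod 3 = 2, hence Rejected.
46 — 46 mod 3 = 1, hence Accepted.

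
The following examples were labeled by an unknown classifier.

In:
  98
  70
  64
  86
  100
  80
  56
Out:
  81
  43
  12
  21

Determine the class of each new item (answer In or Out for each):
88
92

In, In

The distinguishing property — even AND at least 21 — holds for all the 'In' cases and none of the 'Out' cases.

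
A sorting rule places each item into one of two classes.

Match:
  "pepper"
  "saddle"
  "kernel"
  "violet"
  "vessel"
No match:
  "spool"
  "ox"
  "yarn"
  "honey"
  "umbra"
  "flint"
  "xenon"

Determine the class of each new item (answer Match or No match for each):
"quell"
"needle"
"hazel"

The pattern is that an item is 'Match' exactly when: length 6.

No match, Match, No match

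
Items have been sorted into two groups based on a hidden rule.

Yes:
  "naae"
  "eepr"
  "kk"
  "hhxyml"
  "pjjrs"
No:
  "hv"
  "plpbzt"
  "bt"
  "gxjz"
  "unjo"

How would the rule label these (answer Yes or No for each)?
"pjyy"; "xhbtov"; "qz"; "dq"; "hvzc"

A rule that fits every label: has a double letter — true of each 'Yes' example, false of each 'No' one.
"pjyy" → 'yy' doubled → Yes. "xhbtov" → no doubled letter → No. "qz" → no doubled letter → No. "dq" → no doubled letter → No. "hvzc" → no doubled letter → No.

Yes, No, No, No, No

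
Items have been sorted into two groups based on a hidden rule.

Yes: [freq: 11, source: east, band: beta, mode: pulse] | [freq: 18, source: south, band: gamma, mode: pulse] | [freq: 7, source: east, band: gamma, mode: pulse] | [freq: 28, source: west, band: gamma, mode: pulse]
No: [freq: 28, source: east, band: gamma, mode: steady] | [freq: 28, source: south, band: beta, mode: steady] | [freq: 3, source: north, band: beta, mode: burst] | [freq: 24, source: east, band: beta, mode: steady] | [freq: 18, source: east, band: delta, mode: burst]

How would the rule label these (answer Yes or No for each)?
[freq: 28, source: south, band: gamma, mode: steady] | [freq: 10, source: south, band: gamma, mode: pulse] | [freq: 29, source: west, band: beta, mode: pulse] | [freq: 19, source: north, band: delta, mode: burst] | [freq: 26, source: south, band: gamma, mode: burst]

Rule: mode is pulse. This holds for each 'Yes' example and fails for each 'No' one.
[freq: 28, source: south, band: gamma, mode: steady]: No (mode is steady). [freq: 10, source: south, band: gamma, mode: pulse]: Yes (mode is pulse). [freq: 29, source: west, band: beta, mode: pulse]: Yes (mode is pulse). [freq: 19, source: north, band: delta, mode: burst]: No (mode is burst). [freq: 26, source: south, band: gamma, mode: burst]: No (mode is burst).

No, Yes, Yes, No, No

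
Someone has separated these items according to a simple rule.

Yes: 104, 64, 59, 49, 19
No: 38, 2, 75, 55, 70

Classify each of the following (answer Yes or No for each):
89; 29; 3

Comparing the two groups points to one rule — ≡ 4 (mod 5).

Yes, Yes, No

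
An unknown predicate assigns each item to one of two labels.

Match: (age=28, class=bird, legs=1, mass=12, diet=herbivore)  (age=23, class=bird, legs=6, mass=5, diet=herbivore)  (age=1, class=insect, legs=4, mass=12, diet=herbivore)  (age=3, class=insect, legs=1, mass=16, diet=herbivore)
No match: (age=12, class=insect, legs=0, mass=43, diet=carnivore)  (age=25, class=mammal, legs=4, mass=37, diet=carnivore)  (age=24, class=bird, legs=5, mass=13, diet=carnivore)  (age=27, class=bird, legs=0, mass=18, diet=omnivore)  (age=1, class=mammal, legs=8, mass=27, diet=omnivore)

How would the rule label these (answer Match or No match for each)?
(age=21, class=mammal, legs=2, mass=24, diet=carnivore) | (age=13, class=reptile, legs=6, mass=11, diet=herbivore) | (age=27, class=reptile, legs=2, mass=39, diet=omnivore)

The pattern is that an item is 'Match' exactly when: diet is herbivore.
(age=21, class=mammal, legs=2, mass=24, diet=carnivore): diet is carnivore — fails the rule, so No match. (age=13, class=reptile, legs=6, mass=11, diet=herbivore): diet is herbivore — matches, so Match. (age=27, class=reptile, legs=2, mass=39, diet=omnivore): diet is omnivore — fails the rule, so No match.

No match, Match, No match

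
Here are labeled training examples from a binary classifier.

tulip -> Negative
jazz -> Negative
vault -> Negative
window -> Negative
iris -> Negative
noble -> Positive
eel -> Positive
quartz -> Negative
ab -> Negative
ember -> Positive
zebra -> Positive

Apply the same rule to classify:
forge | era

Positive, Positive

Looking at the examples, the only property every 'Positive' case has and every 'Negative' case lacks is: contains 'e'.
forge — has 'e', hence Positive. era — has 'e', hence Positive.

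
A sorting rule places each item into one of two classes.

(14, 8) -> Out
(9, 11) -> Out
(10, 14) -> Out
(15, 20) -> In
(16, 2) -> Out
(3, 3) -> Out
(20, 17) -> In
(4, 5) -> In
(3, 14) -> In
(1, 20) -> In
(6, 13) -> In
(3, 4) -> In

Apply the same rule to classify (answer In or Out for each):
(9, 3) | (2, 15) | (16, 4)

Out, In, Out

Looking at the examples, the only property every 'In' case has and every 'Out' case lacks is: sum is odd.
(9, 3): Out (9+3 = 12).
(2, 15): In (2+15 = 17).
(16, 4): Out (16+4 = 20).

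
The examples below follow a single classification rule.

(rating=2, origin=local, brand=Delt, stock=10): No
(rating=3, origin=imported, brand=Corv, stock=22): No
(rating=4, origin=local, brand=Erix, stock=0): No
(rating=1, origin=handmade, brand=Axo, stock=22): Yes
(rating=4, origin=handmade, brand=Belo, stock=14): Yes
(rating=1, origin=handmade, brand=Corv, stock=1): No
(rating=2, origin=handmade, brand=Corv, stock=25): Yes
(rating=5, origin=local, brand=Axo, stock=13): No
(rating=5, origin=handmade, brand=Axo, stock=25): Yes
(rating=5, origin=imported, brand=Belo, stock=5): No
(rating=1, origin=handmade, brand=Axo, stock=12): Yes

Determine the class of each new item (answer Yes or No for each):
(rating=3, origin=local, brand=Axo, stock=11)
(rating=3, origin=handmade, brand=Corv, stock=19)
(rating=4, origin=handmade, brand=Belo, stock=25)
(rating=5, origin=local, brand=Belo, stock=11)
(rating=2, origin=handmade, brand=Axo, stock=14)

No, Yes, Yes, No, Yes

A rule that fits every label: origin is handmade AND stock ≥ 5 — true of each 'Yes' example, false of each 'No' one.
No: (rating=3, origin=local, brand=Axo, stock=11), since origin is local, stock = 11. Yes: (rating=3, origin=handmade, brand=Corv, stock=19), since origin is handmade, stock = 19. Yes: (rating=4, origin=handmade, brand=Belo, stock=25), since origin is handmade, stock = 25. No: (rating=5, origin=local, brand=Belo, stock=11), since origin is local, stock = 11. Yes: (rating=2, origin=handmade, brand=Axo, stock=14), since origin is handmade, stock = 14.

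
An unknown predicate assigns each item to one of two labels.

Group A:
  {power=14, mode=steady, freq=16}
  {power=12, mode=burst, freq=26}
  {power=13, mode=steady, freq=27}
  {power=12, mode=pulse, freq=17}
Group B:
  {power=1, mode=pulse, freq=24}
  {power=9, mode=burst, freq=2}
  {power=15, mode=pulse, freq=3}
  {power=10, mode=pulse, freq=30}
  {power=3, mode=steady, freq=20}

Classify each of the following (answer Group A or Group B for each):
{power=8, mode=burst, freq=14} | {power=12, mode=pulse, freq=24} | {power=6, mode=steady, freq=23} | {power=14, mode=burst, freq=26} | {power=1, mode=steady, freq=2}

Group B, Group A, Group B, Group A, Group B

The common property of the 'Group A' items is: freq ≥ 16 AND power ≥ 12. No 'Group B' item has it.
Group B: {power=8, mode=burst, freq=14}, since freq = 14, power = 8. Group A: {power=12, mode=pulse, freq=24}, since freq = 24, power = 12. Group B: {power=6, mode=steady, freq=23}, since freq = 23, power = 6. Group A: {power=14, mode=burst, freq=26}, since freq = 26, power = 14. Group B: {power=1, mode=steady, freq=2}, since freq = 2, power = 1.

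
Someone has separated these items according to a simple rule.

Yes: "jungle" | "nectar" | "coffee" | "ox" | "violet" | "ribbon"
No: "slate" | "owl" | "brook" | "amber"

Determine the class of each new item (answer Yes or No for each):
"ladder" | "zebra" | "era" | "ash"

Yes, No, No, No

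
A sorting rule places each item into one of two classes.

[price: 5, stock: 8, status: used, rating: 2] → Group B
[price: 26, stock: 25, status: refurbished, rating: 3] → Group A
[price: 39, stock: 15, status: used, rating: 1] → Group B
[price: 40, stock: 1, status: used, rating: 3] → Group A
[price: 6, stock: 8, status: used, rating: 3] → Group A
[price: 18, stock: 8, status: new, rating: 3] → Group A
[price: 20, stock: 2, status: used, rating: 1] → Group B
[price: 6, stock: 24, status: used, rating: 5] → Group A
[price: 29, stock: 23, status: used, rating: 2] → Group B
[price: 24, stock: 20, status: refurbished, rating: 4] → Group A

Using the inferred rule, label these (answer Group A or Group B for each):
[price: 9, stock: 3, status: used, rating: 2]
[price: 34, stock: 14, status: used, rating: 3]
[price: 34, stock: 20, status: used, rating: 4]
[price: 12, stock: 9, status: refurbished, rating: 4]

Every 'Group A' example satisfies: rating ≥ 3. None of the 'Group B' examples do.
[price: 9, stock: 3, status: used, rating: 2]: Group B (rating = 2).
[price: 34, stock: 14, status: used, rating: 3]: Group A (rating = 3).
[price: 34, stock: 20, status: used, rating: 4]: Group A (rating = 4).
[price: 12, stock: 9, status: refurbished, rating: 4]: Group A (rating = 4).

Group B, Group A, Group A, Group A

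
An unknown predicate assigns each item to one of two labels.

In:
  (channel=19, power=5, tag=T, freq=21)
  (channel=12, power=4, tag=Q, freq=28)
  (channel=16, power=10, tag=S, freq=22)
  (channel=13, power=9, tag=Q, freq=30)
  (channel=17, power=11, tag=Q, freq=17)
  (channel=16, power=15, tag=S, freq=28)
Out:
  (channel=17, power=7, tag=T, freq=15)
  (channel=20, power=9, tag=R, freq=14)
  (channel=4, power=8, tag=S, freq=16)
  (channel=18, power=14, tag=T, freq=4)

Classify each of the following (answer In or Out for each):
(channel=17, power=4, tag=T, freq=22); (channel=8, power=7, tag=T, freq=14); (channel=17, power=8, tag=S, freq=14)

Rule: freq ≥ 17. This holds for each 'In' example and fails for each 'Out' one.
(channel=17, power=4, tag=T, freq=22): In (freq = 22). (channel=8, power=7, tag=T, freq=14): Out (freq = 14). (channel=17, power=8, tag=S, freq=14): Out (freq = 14).

In, Out, Out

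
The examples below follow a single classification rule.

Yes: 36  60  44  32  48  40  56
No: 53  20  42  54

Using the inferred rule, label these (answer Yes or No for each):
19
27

No, No

All 'Yes' examples share one property — multiple of 4 AND at least 32 — and every 'No' example lacks it.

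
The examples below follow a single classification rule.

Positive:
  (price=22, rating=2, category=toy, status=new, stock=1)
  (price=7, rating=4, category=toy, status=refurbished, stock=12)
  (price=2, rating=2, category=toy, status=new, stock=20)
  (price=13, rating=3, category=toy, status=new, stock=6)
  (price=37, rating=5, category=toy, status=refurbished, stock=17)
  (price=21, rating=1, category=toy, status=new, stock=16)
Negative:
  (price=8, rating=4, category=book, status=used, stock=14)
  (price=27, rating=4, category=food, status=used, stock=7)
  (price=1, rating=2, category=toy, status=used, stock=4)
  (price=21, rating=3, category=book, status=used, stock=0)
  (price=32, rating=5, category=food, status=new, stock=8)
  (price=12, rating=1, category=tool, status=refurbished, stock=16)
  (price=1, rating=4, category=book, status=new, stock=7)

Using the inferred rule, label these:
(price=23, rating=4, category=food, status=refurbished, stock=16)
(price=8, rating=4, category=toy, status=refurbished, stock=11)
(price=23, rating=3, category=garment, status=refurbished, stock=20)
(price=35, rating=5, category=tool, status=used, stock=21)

The pattern is that an item is 'Positive' exactly when: category is toy AND price ≥ 2.
(price=23, rating=4, category=food, status=refurbished, stock=16): category is food, price = 23 — does not satisfy this, so Negative.
(price=8, rating=4, category=toy, status=refurbished, stock=11): category is toy, price = 8 — fits, so Positive.
(price=23, rating=3, category=garment, status=refurbished, stock=20): category is garment, price = 23 — does not satisfy this, so Negative.
(price=35, rating=5, category=tool, status=used, stock=21): category is tool, price = 35 — does not satisfy this, so Negative.

Negative, Positive, Negative, Negative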